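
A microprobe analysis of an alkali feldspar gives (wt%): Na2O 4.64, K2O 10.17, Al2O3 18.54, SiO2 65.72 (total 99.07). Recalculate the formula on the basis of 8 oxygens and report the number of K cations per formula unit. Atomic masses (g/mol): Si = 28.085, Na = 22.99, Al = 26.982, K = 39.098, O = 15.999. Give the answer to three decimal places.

Na2O: 4.64/61.979 = 0.07486 mol → 0.14972 mol Na, 0.07486 mol O.
K2O: 10.17/94.195 = 0.10797 mol → 0.21594 mol K, 0.10797 mol O.
Al2O3: 18.54/101.961 = 0.18183 mol → 0.36366 mol Al, 0.54549 mol O.
SiO2: 65.72/60.083 = 1.09382 mol → 1.09382 mol Si, 2.18764 mol O.
Total oxygen = 2.91596 mol. Normalization factor = 8/2.91596 = 2.74352.
K per 8 O = 0.21594 × 2.74352 = 0.592.

0.592 K apfu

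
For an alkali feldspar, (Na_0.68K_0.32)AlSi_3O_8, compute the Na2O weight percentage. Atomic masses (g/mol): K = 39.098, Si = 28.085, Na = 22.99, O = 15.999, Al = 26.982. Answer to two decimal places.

Formula mass = 267.374 g/mol.
0.68 Na → 0.3400 mol Na2O per formula unit; M(Na2O) = 61.979, so Na2O mass = 21.073 g.
21.073/267.374 × 100 = 7.88 wt%.

7.88 wt%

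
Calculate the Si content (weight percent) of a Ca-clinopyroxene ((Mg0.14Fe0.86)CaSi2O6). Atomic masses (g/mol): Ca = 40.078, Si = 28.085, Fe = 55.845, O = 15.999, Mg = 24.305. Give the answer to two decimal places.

Molar mass of (Mg0.14Fe0.86)CaSi2O6: 0.14·24.305 + 0.86·55.845 + 1·40.078 + 2·28.085 + 6·15.999 = 243.671 g/mol.
Mass of Si per formula unit: 2 × 28.085 = 56.170 g.
Weight fraction Si = 56.170 / 243.671 = 0.2305.

23.05 weight percent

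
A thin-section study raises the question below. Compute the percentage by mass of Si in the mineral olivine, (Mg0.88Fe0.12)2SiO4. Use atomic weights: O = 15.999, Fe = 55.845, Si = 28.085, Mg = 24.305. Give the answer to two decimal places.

Molar mass of (Mg0.88Fe0.12)2SiO4: 1.76·24.305 + 0.24·55.845 + 1·28.085 + 4·15.999 = 148.261 g/mol.
Mass of Si per formula unit: 1 × 28.085 = 28.085 g.
Weight fraction Si = 28.085 / 148.261 = 0.1894.

18.94 wt%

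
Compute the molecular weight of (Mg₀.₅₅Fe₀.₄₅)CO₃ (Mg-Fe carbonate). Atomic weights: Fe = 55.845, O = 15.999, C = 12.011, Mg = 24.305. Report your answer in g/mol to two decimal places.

The formula mass is the sum 0.55·24.305 + 0.45·55.845 + 1·12.011 + 3·15.999.

98.51 g/mol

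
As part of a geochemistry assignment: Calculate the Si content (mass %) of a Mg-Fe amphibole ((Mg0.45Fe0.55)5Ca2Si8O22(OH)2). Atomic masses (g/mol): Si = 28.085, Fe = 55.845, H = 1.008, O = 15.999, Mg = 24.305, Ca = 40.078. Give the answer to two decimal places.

Formula mass = 2.25·24.305 + 2.75·55.845 + 2·40.078 + 8·28.085 + 24·15.999 + 2·1.008 = 899.088 g/mol, of which 224.680 g is Si.
So Si makes up 224.680/899.088 = 0.2499 of the mass, i.e. 24.99%.

24.99 mass %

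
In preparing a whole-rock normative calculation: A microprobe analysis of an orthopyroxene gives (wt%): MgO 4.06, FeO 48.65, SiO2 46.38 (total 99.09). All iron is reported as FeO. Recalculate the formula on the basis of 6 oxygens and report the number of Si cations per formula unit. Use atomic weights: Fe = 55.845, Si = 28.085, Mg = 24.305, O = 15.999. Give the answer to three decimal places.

1.995 Si apfu

MgO: 4.06/40.304 = 0.10073 mol → 0.10073 mol Mg, 0.10073 mol O.
FeO: 48.65/71.844 = 0.67716 mol → 0.67716 mol Fe, 0.67716 mol O.
SiO2: 46.38/60.083 = 0.77193 mol → 0.77193 mol Si, 1.54386 mol O.
Total oxygen = 2.32175 mol. Normalization factor = 6/2.32175 = 2.58426.
Si per 6 O = 0.77193 × 2.58426 = 1.995.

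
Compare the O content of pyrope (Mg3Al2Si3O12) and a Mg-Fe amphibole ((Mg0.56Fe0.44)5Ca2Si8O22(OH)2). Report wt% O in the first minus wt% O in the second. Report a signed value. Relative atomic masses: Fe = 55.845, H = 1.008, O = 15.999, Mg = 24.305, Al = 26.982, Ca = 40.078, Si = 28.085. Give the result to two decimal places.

4.08 percentage points

O in Mg3Al2Si3O12: molar mass 403.122 g/mol; 12×15.999 = 191.988 g → 47.63 wt%.
O in (Mg0.56Fe0.44)5Ca2Si8O22(OH)2: molar mass 881.741 g/mol; 24×15.999 = 383.976 g → 43.55 wt%.
Difference = 47.63 − 43.55 = 4.08 percentage points.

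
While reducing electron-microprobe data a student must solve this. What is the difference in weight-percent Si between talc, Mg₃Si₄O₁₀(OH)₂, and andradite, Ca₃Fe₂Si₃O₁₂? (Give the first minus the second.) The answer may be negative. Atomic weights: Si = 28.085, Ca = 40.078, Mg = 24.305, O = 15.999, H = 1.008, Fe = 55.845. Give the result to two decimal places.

13.04 percentage points

M(Mg₃Si₄O₁₀(OH)₂) = 379.259 g/mol, so wt% Si = 112.340/379.259 × 100 = 29.62%.
M(Ca₃Fe₂Si₃O₁₂) = 508.167 g/mol, so wt% Si = 84.255/508.167 × 100 = 16.58%.
29.62 − 16.58 = 13.04 pp.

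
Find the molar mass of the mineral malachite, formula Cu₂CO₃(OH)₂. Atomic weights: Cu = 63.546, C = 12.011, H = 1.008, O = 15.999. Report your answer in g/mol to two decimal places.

221.11 g/mol

M = 2·63.546 + 1·12.011 + 5·15.999 + 2·1.008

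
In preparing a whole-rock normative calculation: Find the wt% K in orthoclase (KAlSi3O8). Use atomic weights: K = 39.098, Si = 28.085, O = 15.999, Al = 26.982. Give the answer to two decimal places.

14.05 wt%

Molar mass of KAlSi3O8: 1×39.098 + 1×26.982 + 3×28.085 + 8×15.999 = 278.327 g/mol.
Mass of K per formula unit: 1 × 39.098 = 39.098 g.
Weight fraction K = 39.098 / 278.327 = 0.1405.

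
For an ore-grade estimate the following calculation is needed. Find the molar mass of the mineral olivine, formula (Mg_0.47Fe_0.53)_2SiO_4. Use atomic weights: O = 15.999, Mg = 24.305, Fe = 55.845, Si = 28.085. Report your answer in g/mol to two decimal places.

174.12 g/mol

M = 0.94(24.305) + 1.06(55.845) + 1(28.085) + 4(15.999)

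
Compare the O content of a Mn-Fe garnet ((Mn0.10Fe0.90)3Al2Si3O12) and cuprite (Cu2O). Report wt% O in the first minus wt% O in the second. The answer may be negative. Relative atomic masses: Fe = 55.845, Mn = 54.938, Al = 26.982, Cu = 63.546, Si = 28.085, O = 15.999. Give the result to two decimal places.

27.41 percentage points

First mineral: 191.988 g O in 497.470 g formula = 38.59 wt% O.
Second mineral: 15.999 g O in 143.091 g formula = 11.18 wt% O.
38.59% − 11.18% gives a difference of 27.41 percentage points.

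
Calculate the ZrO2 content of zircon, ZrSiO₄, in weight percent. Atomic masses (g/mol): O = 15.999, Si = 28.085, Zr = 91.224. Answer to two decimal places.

67.22 wt%

M(ZrSiO₄) = 183.305 g/mol; M(ZrO2) = 123.222 g/mol.
Moles ZrO2 per formula unit = 1 Zr ÷ 1 = 1.0000.
ZrO2 fraction = (1.0000 × 123.222) / 183.305 = 123.222/183.305 = 0.6722.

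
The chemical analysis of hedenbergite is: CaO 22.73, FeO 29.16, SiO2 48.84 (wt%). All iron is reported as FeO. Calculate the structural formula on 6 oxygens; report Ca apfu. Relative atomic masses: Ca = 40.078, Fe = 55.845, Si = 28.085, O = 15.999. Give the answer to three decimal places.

22.73 wt% CaO ÷ 56.077 g/mol = 0.40534 mol, giving 0.40534 Ca and 0.40534 O.
29.16 wt% FeO ÷ 71.844 g/mol = 0.40588 mol, giving 0.40588 Fe and 0.40588 O.
48.84 wt% SiO2 ÷ 60.083 g/mol = 0.81288 mol, giving 0.81288 Si and 1.62576 O.
Oxygen sums to 2.43698; scaling by 6/2.43698 = 2.46206 puts the formula on 6 O.
Ca: 0.40534 × 2.46206 = 0.998 atoms per formula unit.

0.998 Ca apfu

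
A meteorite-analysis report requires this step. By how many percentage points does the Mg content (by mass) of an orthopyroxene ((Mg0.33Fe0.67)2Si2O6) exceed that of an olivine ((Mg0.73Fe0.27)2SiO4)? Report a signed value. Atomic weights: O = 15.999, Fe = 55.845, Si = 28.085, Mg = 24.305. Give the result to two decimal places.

Mg in (Mg0.33Fe0.67)2Si2O6: molar mass 243.038 g/mol; 0.66×24.305 = 16.041 g → 6.60 wt%.
Mg in (Mg0.73Fe0.27)2SiO4: molar mass 157.723 g/mol; 1.46×24.305 = 35.485 g → 22.50 wt%.
Difference = 6.60 − 22.50 = -15.90 percentage points.

-15.90 percentage points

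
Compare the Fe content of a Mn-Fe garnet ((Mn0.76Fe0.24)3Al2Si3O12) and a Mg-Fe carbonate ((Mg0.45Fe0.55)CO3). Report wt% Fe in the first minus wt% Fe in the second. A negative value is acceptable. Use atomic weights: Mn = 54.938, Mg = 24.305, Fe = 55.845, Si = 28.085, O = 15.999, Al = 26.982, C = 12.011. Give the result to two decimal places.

M((Mn0.76Fe0.24)3Al2Si3O12) = 495.674 g/mol, so wt% Fe = 40.208/495.674 × 100 = 8.11%.
M((Mg0.45Fe0.55)CO3) = 101.660 g/mol, so wt% Fe = 30.715/101.660 × 100 = 30.21%.
8.11 − 30.21 = -22.10 pp.

-22.10 percentage points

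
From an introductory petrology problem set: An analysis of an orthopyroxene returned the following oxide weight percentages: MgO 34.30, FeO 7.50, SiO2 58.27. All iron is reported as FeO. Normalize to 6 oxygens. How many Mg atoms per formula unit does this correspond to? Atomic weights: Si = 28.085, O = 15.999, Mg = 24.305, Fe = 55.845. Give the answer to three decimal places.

MgO (M=40.304): mol = 0.85103; Mg = 0.85103, O = 0.85103.
FeO (M=71.844): mol = 0.10439; Fe = 0.10439, O = 0.10439.
SiO2 (M=60.083): mol = 0.96983; Si = 0.96983, O = 1.93966.
ΣO = 2.89508; factor = 6/ΣO = 2.07248.
Mg apfu = 0.85103 × 2.07248 = 1.764.

1.764 Mg apfu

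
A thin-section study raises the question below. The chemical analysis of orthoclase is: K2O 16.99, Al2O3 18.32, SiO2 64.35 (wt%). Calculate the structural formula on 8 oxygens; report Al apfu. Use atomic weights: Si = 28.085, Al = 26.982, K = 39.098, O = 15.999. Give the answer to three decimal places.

1.005 Al apfu

16.99 wt% K2O ÷ 94.195 g/mol = 0.18037 mol, giving 0.36074 K and 0.18037 O.
18.32 wt% Al2O3 ÷ 101.961 g/mol = 0.17968 mol, giving 0.35936 Al and 0.53904 O.
64.35 wt% SiO2 ÷ 60.083 g/mol = 1.07102 mol, giving 1.07102 Si and 2.14204 O.
Oxygen sums to 2.86145; scaling by 8/2.86145 = 2.79579 puts the formula on 8 O.
Al: 0.35936 × 2.79579 = 1.005 atoms per formula unit.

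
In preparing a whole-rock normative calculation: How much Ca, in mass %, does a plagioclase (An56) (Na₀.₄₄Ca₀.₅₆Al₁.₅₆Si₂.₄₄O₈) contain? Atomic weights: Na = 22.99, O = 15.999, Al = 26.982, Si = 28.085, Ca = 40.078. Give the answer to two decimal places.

8.28 mass %

Molar mass of Na₀.₄₄Ca₀.₅₆Al₁.₅₆Si₂.₄₄O₈: 0.44*22.99 + 0.56*40.078 + 1.56*26.982 + 2.44*28.085 + 8*15.999 = 271.171 g/mol.
Mass of Ca per formula unit: 0.56 × 40.078 = 22.444 g.
Weight fraction Ca = 22.444 / 271.171 = 0.0828.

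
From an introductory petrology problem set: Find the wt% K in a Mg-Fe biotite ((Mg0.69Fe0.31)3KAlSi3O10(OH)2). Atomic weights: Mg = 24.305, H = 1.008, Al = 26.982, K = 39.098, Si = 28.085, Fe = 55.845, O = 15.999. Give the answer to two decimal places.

8.75 weight percent

M((Mg0.69Fe0.31)3KAlSi3O10(OH)2) = 446.586 g/mol.
K contributes 1 × 39.098 = 39.098 g per mole.
39.098/446.586 = 0.0875 → 8.75%.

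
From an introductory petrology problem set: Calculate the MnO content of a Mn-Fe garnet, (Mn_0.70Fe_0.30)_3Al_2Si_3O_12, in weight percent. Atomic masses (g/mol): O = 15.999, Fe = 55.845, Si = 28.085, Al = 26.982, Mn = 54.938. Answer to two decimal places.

30.04 wt%

M((Mn_0.70Fe_0.30)_3Al_2Si_3O_12) = 495.837 g/mol; M(MnO) = 70.937 g/mol.
Moles MnO per formula unit = 2.10 Mn ÷ 1 = 2.1000.
MnO fraction = (2.1000 × 70.937) / 495.837 = 148.968/495.837 = 0.3004.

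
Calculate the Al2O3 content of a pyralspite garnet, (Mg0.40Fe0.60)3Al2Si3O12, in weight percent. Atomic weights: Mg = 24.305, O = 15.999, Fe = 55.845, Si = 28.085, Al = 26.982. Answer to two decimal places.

Formula mass = 459.894 g/mol.
2 Al → 1.0000 mol Al2O3 per formula unit; M(Al2O3) = 101.961, so Al2O3 mass = 101.961 g.
101.961/459.894 × 100 = 22.17 wt%.

22.17 wt%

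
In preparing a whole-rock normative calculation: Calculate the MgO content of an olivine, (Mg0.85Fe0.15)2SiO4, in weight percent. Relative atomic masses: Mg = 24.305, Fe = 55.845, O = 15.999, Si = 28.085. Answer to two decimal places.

Molar mass of (Mg0.85Fe0.15)2SiO4 = 1.70*24.305 + 0.30*55.845 + 1*28.085 + 4*15.999 = 150.153 g/mol.
Each formula unit contains 1.70 Mg, equivalent to 1.70/1 = 1.7000 mol MgO.
M(MgO) = 1×24.305 + 1×15.999 = 40.304 g/mol.
Mass of MgO per formula unit = 1.7000 × 40.304 = 68.517 g.
MgO wt% = 68.517 / 150.153 × 100 = 45.63%.

45.63 wt%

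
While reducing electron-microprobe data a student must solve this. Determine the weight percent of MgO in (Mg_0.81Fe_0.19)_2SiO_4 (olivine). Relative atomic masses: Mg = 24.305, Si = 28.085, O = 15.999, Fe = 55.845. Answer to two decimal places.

42.77 wt%

Formula mass = 152.676 g/mol.
1.62 Mg → 1.6200 mol MgO per formula unit; M(MgO) = 40.304, so MgO mass = 65.292 g.
65.292/152.676 × 100 = 42.77 wt%.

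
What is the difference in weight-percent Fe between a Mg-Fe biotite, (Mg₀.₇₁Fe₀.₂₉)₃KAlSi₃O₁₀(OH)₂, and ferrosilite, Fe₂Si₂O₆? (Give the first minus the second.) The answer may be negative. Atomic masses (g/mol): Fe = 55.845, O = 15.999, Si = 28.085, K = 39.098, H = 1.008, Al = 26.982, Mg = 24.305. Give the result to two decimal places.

-31.40 percentage points

Fe in (Mg₀.₇₁Fe₀.₂₉)₃KAlSi₃O₁₀(OH)₂: molar mass 444.694 g/mol; 0.87×55.845 = 48.585 g → 10.93 wt%.
Fe in Fe₂Si₂O₆: molar mass 263.854 g/mol; 2×55.845 = 111.690 g → 42.33 wt%.
Difference = 10.93 − 42.33 = -31.40 percentage points.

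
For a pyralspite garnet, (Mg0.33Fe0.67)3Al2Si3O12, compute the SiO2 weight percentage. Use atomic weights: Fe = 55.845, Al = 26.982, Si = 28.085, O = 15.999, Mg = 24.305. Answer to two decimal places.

Formula mass = 466.517 g/mol.
3 Si → 3.0000 mol SiO2 per formula unit; M(SiO2) = 60.083, so SiO2 mass = 180.249 g.
180.249/466.517 × 100 = 38.64 wt%.

38.64 wt%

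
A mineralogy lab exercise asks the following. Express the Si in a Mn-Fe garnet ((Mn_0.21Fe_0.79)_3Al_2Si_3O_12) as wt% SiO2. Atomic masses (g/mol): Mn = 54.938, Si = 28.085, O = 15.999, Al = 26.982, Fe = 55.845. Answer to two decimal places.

36.25 wt%

M((Mn_0.21Fe_0.79)_3Al_2Si_3O_12) = 497.171 g/mol; M(SiO2) = 60.083 g/mol.
Moles SiO2 per formula unit = 3 Si ÷ 1 = 3.0000.
SiO2 fraction = (3.0000 × 60.083) / 497.171 = 180.249/497.171 = 0.3625.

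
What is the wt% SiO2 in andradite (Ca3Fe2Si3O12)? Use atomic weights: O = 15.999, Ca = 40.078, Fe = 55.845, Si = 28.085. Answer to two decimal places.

Formula mass = 508.167 g/mol.
3 Si → 3.0000 mol SiO2 per formula unit; M(SiO2) = 60.083, so SiO2 mass = 180.249 g.
180.249/508.167 × 100 = 35.47 wt%.

35.47 wt%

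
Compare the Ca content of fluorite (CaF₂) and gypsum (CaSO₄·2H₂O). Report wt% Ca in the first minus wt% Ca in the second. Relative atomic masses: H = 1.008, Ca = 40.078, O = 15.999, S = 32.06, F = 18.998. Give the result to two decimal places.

Ca in CaF₂: molar mass 78.074 g/mol; 1×40.078 = 40.078 g → 51.33 wt%.
Ca in CaSO₄·2H₂O: molar mass 172.164 g/mol; 1×40.078 = 40.078 g → 23.28 wt%.
Difference = 51.33 − 23.28 = 28.05 percentage points.

28.05 percentage points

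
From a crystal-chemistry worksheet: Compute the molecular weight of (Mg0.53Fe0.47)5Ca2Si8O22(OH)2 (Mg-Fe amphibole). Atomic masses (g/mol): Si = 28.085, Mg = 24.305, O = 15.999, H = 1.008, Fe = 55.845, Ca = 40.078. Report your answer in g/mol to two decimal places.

M = 2.65(24.305) + 2.35(55.845) + 2(40.078) + 8(28.085) + 24(15.999) + 2(1.008)

886.47 g/mol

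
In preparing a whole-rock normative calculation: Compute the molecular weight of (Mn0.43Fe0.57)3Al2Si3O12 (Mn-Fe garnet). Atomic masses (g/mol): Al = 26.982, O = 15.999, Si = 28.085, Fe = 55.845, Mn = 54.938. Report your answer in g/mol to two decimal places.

496.57 g/mol

The formula mass is the sum 1.29(54.938) + 1.71(55.845) + 2(26.982) + 3(28.085) + 12(15.999).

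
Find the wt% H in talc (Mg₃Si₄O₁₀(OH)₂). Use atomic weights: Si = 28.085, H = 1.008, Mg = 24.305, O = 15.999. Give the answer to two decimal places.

0.53 mass %

M(Mg₃Si₄O₁₀(OH)₂) = 379.259 g/mol.
H contributes 2 × 1.008 = 2.016 g per mole.
2.016/379.259 = 0.0053 → 0.53%.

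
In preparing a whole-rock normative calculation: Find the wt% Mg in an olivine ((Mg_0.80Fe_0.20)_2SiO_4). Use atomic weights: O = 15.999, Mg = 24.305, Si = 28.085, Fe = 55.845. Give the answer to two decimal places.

M((Mg_0.80Fe_0.20)_2SiO_4) = 153.307 g/mol.
Mg contributes 1.60 × 24.305 = 38.888 g per mole.
38.888/153.307 = 0.2537 → 25.37%.

25.37 mass %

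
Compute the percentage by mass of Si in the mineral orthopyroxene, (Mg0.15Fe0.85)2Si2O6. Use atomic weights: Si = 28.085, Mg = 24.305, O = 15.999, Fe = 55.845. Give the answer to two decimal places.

M((Mg0.15Fe0.85)2Si2O6) = 254.392 g/mol.
Si contributes 2 × 28.085 = 56.170 g per mole.
56.170/254.392 = 0.2208 → 22.08%.

22.08 weight percent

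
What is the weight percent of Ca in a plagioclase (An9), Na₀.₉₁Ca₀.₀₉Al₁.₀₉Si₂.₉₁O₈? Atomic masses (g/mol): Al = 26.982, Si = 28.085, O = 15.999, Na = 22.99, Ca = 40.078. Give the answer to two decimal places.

1.37 weight percent

Molar mass of Na₀.₉₁Ca₀.₀₉Al₁.₀₉Si₂.₉₁O₈: 0.91×22.99 + 0.09×40.078 + 1.09×26.982 + 2.91×28.085 + 8×15.999 = 263.658 g/mol.
Mass of Ca per formula unit: 0.09 × 40.078 = 3.607 g.
Weight fraction Ca = 3.607 / 263.658 = 0.0137.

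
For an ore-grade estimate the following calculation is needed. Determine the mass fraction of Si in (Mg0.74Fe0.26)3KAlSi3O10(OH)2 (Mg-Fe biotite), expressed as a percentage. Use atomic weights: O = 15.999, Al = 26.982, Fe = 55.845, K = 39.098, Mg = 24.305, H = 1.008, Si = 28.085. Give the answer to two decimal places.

Molar mass of (Mg0.74Fe0.26)3KAlSi3O10(OH)2: 2.22·24.305 + 0.78·55.845 + 1·39.098 + 1·26.982 + 3·28.085 + 12·15.999 + 2·1.008 = 441.855 g/mol.
Mass of Si per formula unit: 3 × 28.085 = 84.255 g.
Weight fraction Si = 84.255 / 441.855 = 0.1907.

19.07 weight percent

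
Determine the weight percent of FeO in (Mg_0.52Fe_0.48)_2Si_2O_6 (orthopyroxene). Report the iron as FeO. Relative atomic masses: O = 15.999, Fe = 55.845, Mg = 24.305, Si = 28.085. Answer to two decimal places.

Molar mass of (Mg_0.52Fe_0.48)_2Si_2O_6 = 1.04×24.305 + 0.96×55.845 + 2×28.085 + 6×15.999 = 231.052 g/mol.
Each formula unit contains 0.96 Fe, equivalent to 0.96/1 = 0.9600 mol FeO.
M(FeO) = 1×55.845 + 1×15.999 = 71.844 g/mol.
Mass of FeO per formula unit = 0.9600 × 71.844 = 68.970 g.
FeO wt% = 68.970 / 231.052 × 100 = 29.85%.

29.85 wt%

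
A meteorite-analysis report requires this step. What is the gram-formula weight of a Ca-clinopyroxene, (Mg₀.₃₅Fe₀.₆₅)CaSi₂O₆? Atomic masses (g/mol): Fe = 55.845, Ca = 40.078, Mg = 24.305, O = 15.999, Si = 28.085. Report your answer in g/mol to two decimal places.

The formula mass is the sum 0.35*24.305 + 0.65*55.845 + 1*40.078 + 2*28.085 + 6*15.999.

237.05 g/mol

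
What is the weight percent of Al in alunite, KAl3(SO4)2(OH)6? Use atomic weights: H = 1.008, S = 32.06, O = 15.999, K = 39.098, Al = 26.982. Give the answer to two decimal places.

M(KAl3(SO4)2(OH)6) = 414.198 g/mol.
Al contributes 3 × 26.982 = 80.946 g per mole.
80.946/414.198 = 0.1954 → 19.54%.

19.54 weight percent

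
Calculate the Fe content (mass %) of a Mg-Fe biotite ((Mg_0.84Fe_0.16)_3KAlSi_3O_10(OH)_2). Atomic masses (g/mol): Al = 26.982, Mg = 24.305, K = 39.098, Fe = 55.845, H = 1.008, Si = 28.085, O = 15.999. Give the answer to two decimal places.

6.20 mass %

Molar mass of (Mg_0.84Fe_0.16)_3KAlSi_3O_10(OH)_2: 2.52×24.305 + 0.48×55.845 + 1×39.098 + 1×26.982 + 3×28.085 + 12×15.999 + 2×1.008 = 432.393 g/mol.
Mass of Fe per formula unit: 0.48 × 55.845 = 26.806 g.
Weight fraction Fe = 26.806 / 432.393 = 0.0620.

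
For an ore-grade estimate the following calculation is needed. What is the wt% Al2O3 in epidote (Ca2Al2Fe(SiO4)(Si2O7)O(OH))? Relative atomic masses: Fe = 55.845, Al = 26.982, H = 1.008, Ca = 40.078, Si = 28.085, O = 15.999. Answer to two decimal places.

Molar mass of Ca2Al2Fe(SiO4)(Si2O7)O(OH) = 2×40.078 + 2×26.982 + 1×55.845 + 3×28.085 + 13×15.999 + 1×1.008 = 483.215 g/mol.
Each formula unit contains 2 Al, equivalent to 2/2 = 1.0000 mol Al2O3.
M(Al2O3) = 2×26.982 + 3×15.999 = 101.961 g/mol.
Mass of Al2O3 per formula unit = 1.0000 × 101.961 = 101.961 g.
Al2O3 wt% = 101.961 / 483.215 × 100 = 21.10%.

21.10 wt%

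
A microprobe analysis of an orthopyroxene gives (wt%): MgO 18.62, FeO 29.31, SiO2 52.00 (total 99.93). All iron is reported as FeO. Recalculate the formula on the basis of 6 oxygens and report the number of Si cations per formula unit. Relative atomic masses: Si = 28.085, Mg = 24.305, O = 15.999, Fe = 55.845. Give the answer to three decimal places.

18.62 wt% MgO ÷ 40.304 g/mol = 0.46199 mol, giving 0.46199 Mg and 0.46199 O.
29.31 wt% FeO ÷ 71.844 g/mol = 0.40797 mol, giving 0.40797 Fe and 0.40797 O.
52.00 wt% SiO2 ÷ 60.083 g/mol = 0.86547 mol, giving 0.86547 Si and 1.73094 O.
Oxygen sums to 2.60090; scaling by 6/2.60090 = 2.30689 puts the formula on 6 O.
Si: 0.86547 × 2.30689 = 1.997 atoms per formula unit.

1.997 Si apfu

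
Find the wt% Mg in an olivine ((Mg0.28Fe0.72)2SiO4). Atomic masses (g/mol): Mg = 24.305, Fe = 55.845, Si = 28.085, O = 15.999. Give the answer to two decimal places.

Molar mass of (Mg0.28Fe0.72)2SiO4: 0.56·24.305 + 1.44·55.845 + 1·28.085 + 4·15.999 = 186.109 g/mol.
Mass of Mg per formula unit: 0.56 × 24.305 = 13.611 g.
Weight fraction Mg = 13.611 / 186.109 = 0.0731.

7.31 mass %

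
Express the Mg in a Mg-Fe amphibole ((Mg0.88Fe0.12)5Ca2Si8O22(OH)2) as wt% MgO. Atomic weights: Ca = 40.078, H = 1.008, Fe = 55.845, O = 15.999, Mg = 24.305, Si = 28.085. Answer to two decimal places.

Molar mass of (Mg0.88Fe0.12)5Ca2Si8O22(OH)2 = 4.40*24.305 + 0.60*55.845 + 2*40.078 + 8*28.085 + 24*15.999 + 2*1.008 = 831.277 g/mol.
Each formula unit contains 4.40 Mg, equivalent to 4.40/1 = 4.4000 mol MgO.
M(MgO) = 1×24.305 + 1×15.999 = 40.304 g/mol.
Mass of MgO per formula unit = 4.4000 × 40.304 = 177.338 g.
MgO wt% = 177.338 / 831.277 × 100 = 21.33%.

21.33 wt%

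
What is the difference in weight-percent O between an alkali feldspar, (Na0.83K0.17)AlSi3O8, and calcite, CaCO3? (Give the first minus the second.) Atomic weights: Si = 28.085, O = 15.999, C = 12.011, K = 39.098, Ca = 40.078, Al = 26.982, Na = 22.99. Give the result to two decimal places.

M((Na0.83K0.17)AlSi3O8) = 264.957 g/mol, so wt% O = 127.992/264.957 × 100 = 48.31%.
M(CaCO3) = 100.086 g/mol, so wt% O = 47.997/100.086 × 100 = 47.96%.
48.31 − 47.96 = 0.35 pp.

0.35 percentage points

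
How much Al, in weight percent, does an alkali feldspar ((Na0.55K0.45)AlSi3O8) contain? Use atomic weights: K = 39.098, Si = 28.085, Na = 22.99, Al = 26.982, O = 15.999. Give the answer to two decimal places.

10.01 weight percent

Formula mass = 0.55·22.99 + 0.45·39.098 + 1·26.982 + 3·28.085 + 8·15.999 = 269.468 g/mol, of which 26.982 g is Al.
So Al makes up 26.982/269.468 = 0.1001 of the mass, i.e. 10.01%.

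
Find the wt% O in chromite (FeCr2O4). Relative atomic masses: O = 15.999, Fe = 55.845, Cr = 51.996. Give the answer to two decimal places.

28.59 wt%

Molar mass of FeCr2O4: 1×55.845 + 2×51.996 + 4×15.999 = 223.833 g/mol.
Mass of O per formula unit: 4 × 15.999 = 63.996 g.
Weight fraction O = 63.996 / 223.833 = 0.2859.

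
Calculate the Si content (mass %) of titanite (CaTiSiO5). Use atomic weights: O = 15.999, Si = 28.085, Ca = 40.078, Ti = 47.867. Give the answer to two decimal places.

M(CaTiSiO5) = 196.025 g/mol.
Si contributes 1 × 28.085 = 28.085 g per mole.
28.085/196.025 = 0.1433 → 14.33%.

14.33 mass %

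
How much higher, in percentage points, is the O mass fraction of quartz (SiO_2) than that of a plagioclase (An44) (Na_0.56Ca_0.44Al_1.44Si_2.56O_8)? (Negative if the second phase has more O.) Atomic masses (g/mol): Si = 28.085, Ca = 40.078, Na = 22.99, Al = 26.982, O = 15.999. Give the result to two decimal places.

M(SiO_2) = 60.083 g/mol, so wt% O = 31.998/60.083 × 100 = 53.26%.
M(Na_0.56Ca_0.44Al_1.44Si_2.56O_8) = 269.252 g/mol, so wt% O = 127.992/269.252 × 100 = 47.54%.
53.26 − 47.54 = 5.72 pp.

5.72 percentage points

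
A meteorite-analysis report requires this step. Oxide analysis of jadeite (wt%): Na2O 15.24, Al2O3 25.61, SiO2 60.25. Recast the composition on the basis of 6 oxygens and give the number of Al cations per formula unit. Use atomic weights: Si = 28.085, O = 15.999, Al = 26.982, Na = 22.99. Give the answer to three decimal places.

Na2O: 15.24/61.979 = 0.24589 mol → 0.49178 mol Na, 0.24589 mol O.
Al2O3: 25.61/101.961 = 0.25117 mol → 0.50234 mol Al, 0.75351 mol O.
SiO2: 60.25/60.083 = 1.00278 mol → 1.00278 mol Si, 2.00556 mol O.
Total oxygen = 3.00496 mol. Normalization factor = 6/3.00496 = 1.99670.
Al per 6 O = 0.50234 × 1.99670 = 1.003.

1.003 Al apfu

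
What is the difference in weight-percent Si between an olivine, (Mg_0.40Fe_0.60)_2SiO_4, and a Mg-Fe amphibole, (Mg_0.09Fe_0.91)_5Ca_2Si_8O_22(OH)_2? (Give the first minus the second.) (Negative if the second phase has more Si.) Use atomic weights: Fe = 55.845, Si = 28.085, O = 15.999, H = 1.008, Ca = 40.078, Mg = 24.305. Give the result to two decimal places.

-7.78 percentage points

First mineral: 28.085 g Si in 178.539 g formula = 15.73 wt% Si.
Second mineral: 224.680 g Si in 955.860 g formula = 23.51 wt% Si.
15.73% − 23.51% gives a difference of -7.78 percentage points.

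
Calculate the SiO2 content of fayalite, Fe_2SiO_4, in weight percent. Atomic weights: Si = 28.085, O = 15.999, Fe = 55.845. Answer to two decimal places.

Formula mass = 203.771 g/mol.
1 Si → 1.0000 mol SiO2 per formula unit; M(SiO2) = 60.083, so SiO2 mass = 60.083 g.
60.083/203.771 × 100 = 29.49 wt%.

29.49 wt%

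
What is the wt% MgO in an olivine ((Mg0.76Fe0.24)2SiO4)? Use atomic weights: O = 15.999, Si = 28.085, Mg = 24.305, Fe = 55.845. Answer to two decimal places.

Formula mass = 155.830 g/mol.
1.52 Mg → 1.5200 mol MgO per formula unit; M(MgO) = 40.304, so MgO mass = 61.262 g.
61.262/155.830 × 100 = 39.31 wt%.

39.31 wt%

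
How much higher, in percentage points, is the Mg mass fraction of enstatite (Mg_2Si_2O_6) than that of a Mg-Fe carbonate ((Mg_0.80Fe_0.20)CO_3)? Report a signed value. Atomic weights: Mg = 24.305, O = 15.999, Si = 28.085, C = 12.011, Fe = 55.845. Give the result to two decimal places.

2.75 percentage points

M(Mg_2Si_2O_6) = 200.774 g/mol, so wt% Mg = 48.610/200.774 × 100 = 24.21%.
M((Mg_0.80Fe_0.20)CO_3) = 90.621 g/mol, so wt% Mg = 19.444/90.621 × 100 = 21.46%.
24.21 − 21.46 = 2.75 pp.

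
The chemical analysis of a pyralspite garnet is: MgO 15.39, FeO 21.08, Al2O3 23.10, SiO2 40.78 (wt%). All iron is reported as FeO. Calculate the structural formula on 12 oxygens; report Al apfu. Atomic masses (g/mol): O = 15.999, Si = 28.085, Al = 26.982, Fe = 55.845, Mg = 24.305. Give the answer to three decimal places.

2.005 Al apfu

MgO (M=40.304): mol = 0.38185; Mg = 0.38185, O = 0.38185.
FeO (M=71.844): mol = 0.29341; Fe = 0.29341, O = 0.29341.
Al2O3 (M=101.961): mol = 0.22656; Al = 0.45312, O = 0.67968.
SiO2 (M=60.083): mol = 0.67873; Si = 0.67873, O = 1.35746.
ΣO = 2.71240; factor = 12/ΣO = 4.42413.
Al apfu = 0.45312 × 4.42413 = 2.005.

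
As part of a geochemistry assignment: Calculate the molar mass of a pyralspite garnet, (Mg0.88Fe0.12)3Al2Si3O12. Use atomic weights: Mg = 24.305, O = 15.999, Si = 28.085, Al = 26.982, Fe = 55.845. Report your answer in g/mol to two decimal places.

M = 2.64·24.305 + 0.36·55.845 + 2·26.982 + 3·28.085 + 12·15.999

414.48 g/mol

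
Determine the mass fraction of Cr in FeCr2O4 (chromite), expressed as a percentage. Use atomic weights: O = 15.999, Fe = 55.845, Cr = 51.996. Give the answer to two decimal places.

46.46 mass %

M(FeCr2O4) = 223.833 g/mol.
Cr contributes 2 × 51.996 = 103.992 g per mole.
103.992/223.833 = 0.4646 → 46.46%.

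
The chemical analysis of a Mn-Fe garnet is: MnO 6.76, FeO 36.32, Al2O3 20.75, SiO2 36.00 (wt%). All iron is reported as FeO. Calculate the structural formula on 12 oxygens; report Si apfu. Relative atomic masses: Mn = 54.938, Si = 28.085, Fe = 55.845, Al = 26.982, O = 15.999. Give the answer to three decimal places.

2.984 Si apfu

6.76 wt% MnO ÷ 70.937 g/mol = 0.09530 mol, giving 0.09530 Mn and 0.09530 O.
36.32 wt% FeO ÷ 71.844 g/mol = 0.50554 mol, giving 0.50554 Fe and 0.50554 O.
20.75 wt% Al2O3 ÷ 101.961 g/mol = 0.20351 mol, giving 0.40702 Al and 0.61053 O.
36.00 wt% SiO2 ÷ 60.083 g/mol = 0.59917 mol, giving 0.59917 Si and 1.19834 O.
Oxygen sums to 2.40971; scaling by 12/2.40971 = 4.97985 puts the formula on 12 O.
Si: 0.59917 × 4.97985 = 2.984 atoms per formula unit.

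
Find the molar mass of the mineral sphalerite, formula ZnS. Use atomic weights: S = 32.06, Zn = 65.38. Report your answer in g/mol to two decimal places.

97.44 g/mol

Zn: 1 × 65.38 = 65.3800
S: 1 × 32.06 = 32.0600
Summing the contributions gives the formula mass.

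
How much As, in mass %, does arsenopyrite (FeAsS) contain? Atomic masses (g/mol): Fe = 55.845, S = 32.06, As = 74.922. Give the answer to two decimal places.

46.01 mass %

Molar mass of FeAsS: 1×55.845 + 1×74.922 + 1×32.06 = 162.827 g/mol.
Mass of As per formula unit: 1 × 74.922 = 74.922 g.
Weight fraction As = 74.922 / 162.827 = 0.4601.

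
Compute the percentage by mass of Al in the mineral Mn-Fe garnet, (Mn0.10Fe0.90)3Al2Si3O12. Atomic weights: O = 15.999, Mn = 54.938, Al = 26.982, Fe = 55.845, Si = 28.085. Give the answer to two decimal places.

Molar mass of (Mn0.10Fe0.90)3Al2Si3O12: 0.30×54.938 + 2.70×55.845 + 2×26.982 + 3×28.085 + 12×15.999 = 497.470 g/mol.
Mass of Al per formula unit: 2 × 26.982 = 53.964 g.
Weight fraction Al = 53.964 / 497.470 = 0.1085.

10.85 wt%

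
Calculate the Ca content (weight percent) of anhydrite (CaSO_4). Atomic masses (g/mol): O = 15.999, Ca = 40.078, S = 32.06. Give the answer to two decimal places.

29.44 weight percent

M(CaSO_4) = 136.134 g/mol.
Ca contributes 1 × 40.078 = 40.078 g per mole.
40.078/136.134 = 0.2944 → 29.44%.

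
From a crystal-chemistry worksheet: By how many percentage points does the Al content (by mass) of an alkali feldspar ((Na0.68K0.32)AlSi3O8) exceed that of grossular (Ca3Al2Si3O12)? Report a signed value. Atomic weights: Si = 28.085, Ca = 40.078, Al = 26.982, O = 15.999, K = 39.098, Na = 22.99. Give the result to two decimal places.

Al in (Na0.68K0.32)AlSi3O8: molar mass 267.374 g/mol; 1×26.982 = 26.982 g → 10.09 wt%.
Al in Ca3Al2Si3O12: molar mass 450.441 g/mol; 2×26.982 = 53.964 g → 11.98 wt%.
Difference = 10.09 − 11.98 = -1.89 percentage points.

-1.89 percentage points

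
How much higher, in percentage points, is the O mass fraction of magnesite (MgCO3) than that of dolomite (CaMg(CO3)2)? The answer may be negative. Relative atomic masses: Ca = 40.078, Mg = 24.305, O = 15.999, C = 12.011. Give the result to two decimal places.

First mineral: 47.997 g O in 84.313 g formula = 56.93 wt% O.
Second mineral: 95.994 g O in 184.399 g formula = 52.06 wt% O.
56.93% − 52.06% gives a difference of 4.87 percentage points.

4.87 percentage points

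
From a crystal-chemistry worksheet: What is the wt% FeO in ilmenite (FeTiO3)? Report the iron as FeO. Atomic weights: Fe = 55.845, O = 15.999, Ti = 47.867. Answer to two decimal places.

M(FeTiO3) = 151.709 g/mol; M(FeO) = 71.844 g/mol.
Moles FeO per formula unit = 1 Fe ÷ 1 = 1.0000.
FeO fraction = (1.0000 × 71.844) / 151.709 = 71.844/151.709 = 0.4736.

47.36 wt%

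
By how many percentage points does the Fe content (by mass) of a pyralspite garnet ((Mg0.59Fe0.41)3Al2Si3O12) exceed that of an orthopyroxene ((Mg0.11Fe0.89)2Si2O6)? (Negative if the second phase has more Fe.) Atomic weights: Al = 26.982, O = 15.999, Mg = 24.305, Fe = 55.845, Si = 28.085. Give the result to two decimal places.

M((Mg0.59Fe0.41)3Al2Si3O12) = 441.916 g/mol, so wt% Fe = 68.689/441.916 × 100 = 15.54%.
M((Mg0.11Fe0.89)2Si2O6) = 256.915 g/mol, so wt% Fe = 99.404/256.915 × 100 = 38.69%.
15.54 − 38.69 = -23.15 pp.

-23.15 percentage points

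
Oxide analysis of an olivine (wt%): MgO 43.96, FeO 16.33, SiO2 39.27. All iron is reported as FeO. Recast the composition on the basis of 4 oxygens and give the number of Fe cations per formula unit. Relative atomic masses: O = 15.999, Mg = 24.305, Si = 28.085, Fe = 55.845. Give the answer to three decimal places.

43.96 wt% MgO ÷ 40.304 g/mol = 1.09071 mol, giving 1.09071 Mg and 1.09071 O.
16.33 wt% FeO ÷ 71.844 g/mol = 0.22730 mol, giving 0.22730 Fe and 0.22730 O.
39.27 wt% SiO2 ÷ 60.083 g/mol = 0.65360 mol, giving 0.65360 Si and 1.30720 O.
Oxygen sums to 2.62521; scaling by 4/2.62521 = 1.52369 puts the formula on 4 O.
Fe: 0.22730 × 1.52369 = 0.346 atoms per formula unit.

0.346 Fe apfu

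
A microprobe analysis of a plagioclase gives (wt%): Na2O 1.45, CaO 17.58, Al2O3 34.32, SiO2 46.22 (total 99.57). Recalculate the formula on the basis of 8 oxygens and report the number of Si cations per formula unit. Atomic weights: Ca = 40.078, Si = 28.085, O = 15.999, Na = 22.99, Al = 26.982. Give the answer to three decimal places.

2.133 Si apfu

Na2O (M=61.979): mol = 0.02340; Na = 0.04680, O = 0.02340.
CaO (M=56.077): mol = 0.31350; Ca = 0.31350, O = 0.31350.
Al2O3 (M=101.961): mol = 0.33660; Al = 0.67320, O = 1.00980.
SiO2 (M=60.083): mol = 0.76927; Si = 0.76927, O = 1.53854.
ΣO = 2.88524; factor = 8/ΣO = 2.77273.
Si apfu = 0.76927 × 2.77273 = 2.133.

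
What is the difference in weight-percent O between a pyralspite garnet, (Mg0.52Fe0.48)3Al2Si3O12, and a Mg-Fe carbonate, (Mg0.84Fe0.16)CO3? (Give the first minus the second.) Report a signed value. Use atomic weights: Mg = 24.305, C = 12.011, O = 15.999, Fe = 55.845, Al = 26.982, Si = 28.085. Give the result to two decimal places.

O in (Mg0.52Fe0.48)3Al2Si3O12: molar mass 448.540 g/mol; 12×15.999 = 191.988 g → 42.80 wt%.
O in (Mg0.84Fe0.16)CO3: molar mass 89.359 g/mol; 3×15.999 = 47.997 g → 53.71 wt%.
Difference = 42.80 − 53.71 = -10.91 percentage points.

-10.91 percentage points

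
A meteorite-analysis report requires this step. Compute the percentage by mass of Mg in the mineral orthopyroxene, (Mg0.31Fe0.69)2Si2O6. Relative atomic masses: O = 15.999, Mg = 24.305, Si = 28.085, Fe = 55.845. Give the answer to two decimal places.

6.17 mass %

M((Mg0.31Fe0.69)2Si2O6) = 244.299 g/mol.
Mg contributes 0.62 × 24.305 = 15.069 g per mole.
15.069/244.299 = 0.0617 → 6.17%.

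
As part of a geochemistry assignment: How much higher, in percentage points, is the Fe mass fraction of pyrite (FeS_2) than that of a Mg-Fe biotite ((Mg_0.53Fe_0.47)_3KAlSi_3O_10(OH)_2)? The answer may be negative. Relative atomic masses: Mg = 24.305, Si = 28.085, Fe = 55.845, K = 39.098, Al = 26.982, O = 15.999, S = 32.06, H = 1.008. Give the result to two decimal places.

M(FeS_2) = 119.965 g/mol, so wt% Fe = 55.845/119.965 × 100 = 46.55%.
M((Mg_0.53Fe_0.47)_3KAlSi_3O_10(OH)_2) = 461.725 g/mol, so wt% Fe = 78.741/461.725 × 100 = 17.05%.
46.55 − 17.05 = 29.50 pp.

29.50 percentage points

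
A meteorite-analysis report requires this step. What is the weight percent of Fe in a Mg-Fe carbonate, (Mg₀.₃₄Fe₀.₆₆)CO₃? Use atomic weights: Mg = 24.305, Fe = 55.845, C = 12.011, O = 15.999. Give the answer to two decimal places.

M((Mg₀.₃₄Fe₀.₆₆)CO₃) = 105.129 g/mol.
Fe contributes 0.66 × 55.845 = 36.858 g per mole.
36.858/105.129 = 0.3506 → 35.06%.

35.06 mass %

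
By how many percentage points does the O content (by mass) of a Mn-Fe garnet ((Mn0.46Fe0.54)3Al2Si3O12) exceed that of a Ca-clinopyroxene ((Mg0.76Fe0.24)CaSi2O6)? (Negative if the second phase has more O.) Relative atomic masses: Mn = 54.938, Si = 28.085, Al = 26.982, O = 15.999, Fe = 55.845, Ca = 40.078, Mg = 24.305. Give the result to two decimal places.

M((Mn0.46Fe0.54)3Al2Si3O12) = 496.490 g/mol, so wt% O = 191.988/496.490 × 100 = 38.67%.
M((Mg0.76Fe0.24)CaSi2O6) = 224.117 g/mol, so wt% O = 95.994/224.117 × 100 = 42.83%.
38.67 − 42.83 = -4.16 pp.

-4.16 percentage points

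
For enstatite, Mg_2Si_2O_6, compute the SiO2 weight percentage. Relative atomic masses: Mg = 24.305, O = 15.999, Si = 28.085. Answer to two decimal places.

Molar mass of Mg_2Si_2O_6 = 2*24.305 + 2*28.085 + 6*15.999 = 200.774 g/mol.
Each formula unit contains 2 Si, equivalent to 2/1 = 2.0000 mol SiO2.
M(SiO2) = 1×28.085 + 2×15.999 = 60.083 g/mol.
Mass of SiO2 per formula unit = 2.0000 × 60.083 = 120.166 g.
SiO2 wt% = 120.166 / 200.774 × 100 = 59.85%.

59.85 wt%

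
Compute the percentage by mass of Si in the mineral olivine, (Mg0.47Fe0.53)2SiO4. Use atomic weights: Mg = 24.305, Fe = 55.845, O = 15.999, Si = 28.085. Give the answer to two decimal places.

16.13 mass %

Molar mass of (Mg0.47Fe0.53)2SiO4: 0.94*24.305 + 1.06*55.845 + 1*28.085 + 4*15.999 = 174.123 g/mol.
Mass of Si per formula unit: 1 × 28.085 = 28.085 g.
Weight fraction Si = 28.085 / 174.123 = 0.1613.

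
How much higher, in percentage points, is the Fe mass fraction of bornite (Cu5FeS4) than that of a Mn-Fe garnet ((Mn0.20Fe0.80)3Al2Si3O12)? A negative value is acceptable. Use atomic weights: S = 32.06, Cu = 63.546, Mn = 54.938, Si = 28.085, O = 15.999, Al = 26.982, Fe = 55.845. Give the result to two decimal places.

Fe in Cu5FeS4: molar mass 501.815 g/mol; 1×55.845 = 55.845 g → 11.13 wt%.
Fe in (Mn0.20Fe0.80)3Al2Si3O12: molar mass 497.198 g/mol; 2.40×55.845 = 134.028 g → 26.96 wt%.
Difference = 11.13 − 26.96 = -15.83 percentage points.

-15.83 percentage points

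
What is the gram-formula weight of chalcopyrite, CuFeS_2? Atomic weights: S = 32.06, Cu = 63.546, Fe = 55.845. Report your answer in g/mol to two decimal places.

Cu: 1 × 63.546 = 63.5460
Fe: 1 × 55.845 = 55.8450
S: 2 × 32.06 = 64.1200
Summing the contributions gives the formula mass.

183.51 g/mol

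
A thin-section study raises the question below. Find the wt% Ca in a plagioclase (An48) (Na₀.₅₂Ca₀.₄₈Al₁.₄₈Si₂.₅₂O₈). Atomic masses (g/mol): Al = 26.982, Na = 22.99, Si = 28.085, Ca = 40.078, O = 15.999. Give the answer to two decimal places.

M(Na₀.₅₂Ca₀.₄₈Al₁.₄₈Si₂.₅₂O₈) = 269.892 g/mol.
Ca contributes 0.48 × 40.078 = 19.237 g per mole.
19.237/269.892 = 0.0713 → 7.13%.

7.13 wt%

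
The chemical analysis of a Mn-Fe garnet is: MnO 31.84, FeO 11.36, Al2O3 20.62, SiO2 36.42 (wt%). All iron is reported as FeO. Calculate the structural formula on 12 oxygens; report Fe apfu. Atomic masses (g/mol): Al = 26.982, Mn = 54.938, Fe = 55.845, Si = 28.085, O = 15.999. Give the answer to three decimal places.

0.782 Fe apfu

MnO: 31.84/70.937 = 0.44885 mol → 0.44885 mol Mn, 0.44885 mol O.
FeO: 11.36/71.844 = 0.15812 mol → 0.15812 mol Fe, 0.15812 mol O.
Al2O3: 20.62/101.961 = 0.20223 mol → 0.40446 mol Al, 0.60669 mol O.
SiO2: 36.42/60.083 = 0.60616 mol → 0.60616 mol Si, 1.21232 mol O.
Total oxygen = 2.42598 mol. Normalization factor = 12/2.42598 = 4.94645.
Fe per 12 O = 0.15812 × 4.94645 = 0.782.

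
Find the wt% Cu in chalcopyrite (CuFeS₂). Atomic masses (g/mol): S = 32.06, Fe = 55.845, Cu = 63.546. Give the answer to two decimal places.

34.63 weight percent

M(CuFeS₂) = 183.511 g/mol.
Cu contributes 1 × 63.546 = 63.546 g per mole.
63.546/183.511 = 0.3463 → 34.63%.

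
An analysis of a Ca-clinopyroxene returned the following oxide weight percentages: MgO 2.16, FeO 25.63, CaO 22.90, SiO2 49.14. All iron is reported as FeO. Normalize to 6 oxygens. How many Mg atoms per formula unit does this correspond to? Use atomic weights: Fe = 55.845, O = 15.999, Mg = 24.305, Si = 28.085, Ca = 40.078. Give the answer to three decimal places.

MgO (M=40.304): mol = 0.05359; Mg = 0.05359, O = 0.05359.
FeO (M=71.844): mol = 0.35675; Fe = 0.35675, O = 0.35675.
CaO (M=56.077): mol = 0.40837; Ca = 0.40837, O = 0.40837.
SiO2 (M=60.083): mol = 0.81787; Si = 0.81787, O = 1.63574.
ΣO = 2.45445; factor = 6/ΣO = 2.44454.
Mg apfu = 0.05359 × 2.44454 = 0.131.

0.131 Mg apfu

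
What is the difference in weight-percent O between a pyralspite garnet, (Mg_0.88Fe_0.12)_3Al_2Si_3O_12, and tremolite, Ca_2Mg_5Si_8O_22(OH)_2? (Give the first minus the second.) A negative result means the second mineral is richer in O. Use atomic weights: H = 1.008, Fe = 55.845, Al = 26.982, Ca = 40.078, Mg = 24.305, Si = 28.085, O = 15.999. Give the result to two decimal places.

-0.95 percentage points

M((Mg_0.88Fe_0.12)_3Al_2Si_3O_12) = 414.476 g/mol, so wt% O = 191.988/414.476 × 100 = 46.32%.
M(Ca_2Mg_5Si_8O_22(OH)_2) = 812.353 g/mol, so wt% O = 383.976/812.353 × 100 = 47.27%.
46.32 − 47.27 = -0.95 pp.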